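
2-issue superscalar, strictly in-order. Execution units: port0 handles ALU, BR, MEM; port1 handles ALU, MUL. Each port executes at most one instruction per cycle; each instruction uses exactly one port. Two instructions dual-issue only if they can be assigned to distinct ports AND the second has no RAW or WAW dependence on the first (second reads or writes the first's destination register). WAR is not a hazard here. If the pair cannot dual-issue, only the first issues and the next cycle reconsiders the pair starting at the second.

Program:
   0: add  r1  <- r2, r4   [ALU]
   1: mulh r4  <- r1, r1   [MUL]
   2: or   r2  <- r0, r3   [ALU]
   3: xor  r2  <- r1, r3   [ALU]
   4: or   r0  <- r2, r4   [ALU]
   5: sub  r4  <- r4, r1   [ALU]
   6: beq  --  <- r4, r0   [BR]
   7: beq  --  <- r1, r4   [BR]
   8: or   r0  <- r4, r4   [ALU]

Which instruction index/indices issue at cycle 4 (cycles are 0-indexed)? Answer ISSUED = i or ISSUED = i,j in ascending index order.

[0] i0  add.ALU  -- RAW r1
[1] i1&i2  mulh.MUL;or.ALU  -- 2-wide
[2] i3  xor.ALU  -- RAW r2
[3] i4&i5  or.ALU;sub.ALU  -- 2-wide
[4] i6  beq.BR  -- no-port BR/BR
[5] i7&i8  beq.BR;or.ALU  -- 2-wide

ISSUED = 6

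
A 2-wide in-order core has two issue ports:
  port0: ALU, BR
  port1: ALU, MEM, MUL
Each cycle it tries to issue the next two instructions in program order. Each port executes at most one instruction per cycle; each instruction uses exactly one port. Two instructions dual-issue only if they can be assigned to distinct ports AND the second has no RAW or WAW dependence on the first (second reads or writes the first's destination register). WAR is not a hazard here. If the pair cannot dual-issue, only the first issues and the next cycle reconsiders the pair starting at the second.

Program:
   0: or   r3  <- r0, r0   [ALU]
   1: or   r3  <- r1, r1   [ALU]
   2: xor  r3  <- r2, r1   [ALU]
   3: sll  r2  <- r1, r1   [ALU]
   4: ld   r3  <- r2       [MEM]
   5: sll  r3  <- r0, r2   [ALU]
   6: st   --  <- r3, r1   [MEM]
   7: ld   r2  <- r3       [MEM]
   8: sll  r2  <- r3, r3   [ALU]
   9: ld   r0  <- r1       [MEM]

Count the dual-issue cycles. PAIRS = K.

  cy0 -> i0 (or.ALU) WAW r3
  cy1 -> i1 (or.ALU) WAW r3
  cy2 -> i2,i3 (xor.ALU/sll.ALU) 2-wide
  cy3 -> i4 (ld.MEM) WAW r3
  cy4 -> i5 (sll.ALU) RAW r3
  cy5 -> i6 (st.MEM) no-port MEM/MEM
  cy6 -> i7 (ld.MEM) WAW r2
  cy7 -> i8,i9 (sll.ALU/ld.MEM) 2-wide

PAIRS = 2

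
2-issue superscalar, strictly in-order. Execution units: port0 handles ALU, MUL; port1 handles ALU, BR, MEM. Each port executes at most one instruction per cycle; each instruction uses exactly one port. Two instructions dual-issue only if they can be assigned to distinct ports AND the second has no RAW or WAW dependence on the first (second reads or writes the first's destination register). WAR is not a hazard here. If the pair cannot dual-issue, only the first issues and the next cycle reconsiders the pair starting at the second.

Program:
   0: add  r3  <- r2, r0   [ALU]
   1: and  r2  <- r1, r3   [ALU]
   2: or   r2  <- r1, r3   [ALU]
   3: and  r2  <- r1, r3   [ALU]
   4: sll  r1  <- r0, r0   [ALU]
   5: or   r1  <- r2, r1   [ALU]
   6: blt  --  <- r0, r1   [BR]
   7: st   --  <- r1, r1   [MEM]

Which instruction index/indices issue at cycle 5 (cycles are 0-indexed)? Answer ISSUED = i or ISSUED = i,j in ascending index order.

0. add.ALU @i0  | RAW r3
1. and.ALU @i1  | WAW r2
2. or.ALU @i2  | WAW r2
3. and.ALU/sll.ALU @i3/i4  | dual
4. or.ALU @i5  | RAW r1
5. blt.BR @i6  | no-port BR/MEM
6. st.MEM @i7  | tail

ISSUED = 6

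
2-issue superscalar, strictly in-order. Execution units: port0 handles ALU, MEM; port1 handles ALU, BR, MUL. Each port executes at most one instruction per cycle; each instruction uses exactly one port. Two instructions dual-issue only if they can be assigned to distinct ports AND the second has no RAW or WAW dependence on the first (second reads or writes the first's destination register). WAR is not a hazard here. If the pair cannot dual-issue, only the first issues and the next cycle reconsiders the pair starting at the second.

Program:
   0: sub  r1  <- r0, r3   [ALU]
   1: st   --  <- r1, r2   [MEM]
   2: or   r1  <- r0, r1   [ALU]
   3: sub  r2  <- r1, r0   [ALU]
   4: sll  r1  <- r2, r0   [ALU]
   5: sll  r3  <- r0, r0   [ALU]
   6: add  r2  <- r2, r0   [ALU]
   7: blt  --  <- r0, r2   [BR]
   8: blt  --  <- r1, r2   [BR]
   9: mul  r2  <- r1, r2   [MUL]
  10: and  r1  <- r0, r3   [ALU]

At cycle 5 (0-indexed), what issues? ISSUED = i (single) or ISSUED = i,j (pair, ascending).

ISSUED = 7

t=0 i0:sub.ALU ; RAW r1
t=1 i1+i2:st.MEM/or.ALU ; dual
t=2 i3:sub.ALU ; RAW r2
t=3 i4+i5:sll.ALU/sll.ALU ; dual
t=4 i6:add.ALU ; RAW r2
t=5 i7:blt.BR ; no-port BR/BR
t=6 i8:blt.BR ; no-port BR/MUL
t=7 i9+i10:mul.MUL/and.ALU ; dual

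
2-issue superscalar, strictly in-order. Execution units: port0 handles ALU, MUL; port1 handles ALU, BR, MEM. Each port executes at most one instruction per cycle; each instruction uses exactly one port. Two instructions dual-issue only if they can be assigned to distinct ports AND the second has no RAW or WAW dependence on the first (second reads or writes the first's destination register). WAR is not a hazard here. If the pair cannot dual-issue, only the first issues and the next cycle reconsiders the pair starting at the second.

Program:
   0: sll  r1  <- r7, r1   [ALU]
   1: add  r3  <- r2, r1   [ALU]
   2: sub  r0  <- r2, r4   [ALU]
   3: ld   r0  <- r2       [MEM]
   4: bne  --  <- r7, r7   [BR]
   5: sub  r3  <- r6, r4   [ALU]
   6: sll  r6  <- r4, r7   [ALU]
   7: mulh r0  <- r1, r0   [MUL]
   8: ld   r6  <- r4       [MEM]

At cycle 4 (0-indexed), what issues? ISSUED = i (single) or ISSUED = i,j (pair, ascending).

ISSUED = 6,7

c0: i0 sll.ALU  RAW r1
c1: i1&i2 add.ALU;sub.ALU  dual
c2: i3 ld.MEM  no-port MEM/BR
c3: i4&i5 bne.BR;sub.ALU  dual
c4: i6&i7 sll.ALU;mulh.MUL  dual
c5: i8 ld.MEM  tail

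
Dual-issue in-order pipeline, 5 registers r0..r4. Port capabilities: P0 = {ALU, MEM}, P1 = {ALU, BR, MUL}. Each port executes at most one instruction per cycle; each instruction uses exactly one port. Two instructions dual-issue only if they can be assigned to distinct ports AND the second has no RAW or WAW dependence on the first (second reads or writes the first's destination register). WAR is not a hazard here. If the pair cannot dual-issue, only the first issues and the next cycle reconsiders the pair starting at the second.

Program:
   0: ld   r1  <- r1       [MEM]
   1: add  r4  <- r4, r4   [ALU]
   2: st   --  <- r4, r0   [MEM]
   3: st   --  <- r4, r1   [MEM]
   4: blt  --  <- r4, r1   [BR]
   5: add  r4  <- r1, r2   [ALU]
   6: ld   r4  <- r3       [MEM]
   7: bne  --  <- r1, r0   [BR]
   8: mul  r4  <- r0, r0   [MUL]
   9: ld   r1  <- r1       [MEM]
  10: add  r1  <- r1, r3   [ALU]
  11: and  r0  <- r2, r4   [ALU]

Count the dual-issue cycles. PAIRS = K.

t=0 i0/i1:ld+add ; pair
t=1 i2:st ; no-port MEM/MEM
t=2 i3/i4:st+blt ; pair
t=3 i5:add ; WAW r4
t=4 i6/i7:ld+bne ; pair
t=5 i8/i9:mul+ld ; pair
t=6 i10/i11:add+and ; pair

PAIRS = 5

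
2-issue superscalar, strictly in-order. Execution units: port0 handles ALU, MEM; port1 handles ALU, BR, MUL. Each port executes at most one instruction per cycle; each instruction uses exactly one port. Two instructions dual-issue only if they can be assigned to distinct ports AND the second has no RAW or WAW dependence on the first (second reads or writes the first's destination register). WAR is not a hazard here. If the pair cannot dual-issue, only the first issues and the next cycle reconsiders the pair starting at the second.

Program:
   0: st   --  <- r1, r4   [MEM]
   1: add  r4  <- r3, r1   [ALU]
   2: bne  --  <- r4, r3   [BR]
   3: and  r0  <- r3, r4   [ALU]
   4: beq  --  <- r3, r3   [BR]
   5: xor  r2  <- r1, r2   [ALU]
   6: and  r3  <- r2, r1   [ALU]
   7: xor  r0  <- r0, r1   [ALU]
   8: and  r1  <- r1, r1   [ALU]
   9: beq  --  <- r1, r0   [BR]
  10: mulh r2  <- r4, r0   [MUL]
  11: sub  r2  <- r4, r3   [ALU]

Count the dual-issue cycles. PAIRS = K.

0. st add @i0/i1  | pair
1. bne and @i2/i3  | pair
2. beq xor @i4/i5  | pair
3. and xor @i6/i7  | pair
4. and @i8  | RAW r1
5. beq @i9  | no-port BR/MUL
6. mulh @i10  | WAW r2
7. sub @i11  | tail

PAIRS = 4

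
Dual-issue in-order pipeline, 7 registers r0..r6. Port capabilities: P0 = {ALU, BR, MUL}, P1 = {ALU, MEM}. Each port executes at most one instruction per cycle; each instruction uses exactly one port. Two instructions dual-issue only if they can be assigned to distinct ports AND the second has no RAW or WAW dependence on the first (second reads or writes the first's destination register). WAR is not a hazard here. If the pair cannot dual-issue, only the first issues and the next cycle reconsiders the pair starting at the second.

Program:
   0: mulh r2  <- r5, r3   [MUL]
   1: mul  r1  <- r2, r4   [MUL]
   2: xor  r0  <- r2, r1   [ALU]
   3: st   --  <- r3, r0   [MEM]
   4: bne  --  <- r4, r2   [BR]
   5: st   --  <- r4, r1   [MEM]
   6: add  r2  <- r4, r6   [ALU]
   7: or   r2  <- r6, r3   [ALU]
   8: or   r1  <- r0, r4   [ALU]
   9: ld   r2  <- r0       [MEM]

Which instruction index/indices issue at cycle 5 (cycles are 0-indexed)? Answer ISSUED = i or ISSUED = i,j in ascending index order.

  cy0 -> i0 (mulh.MUL) no-port MUL/MUL
  cy1 -> i1 (mul.MUL) RAW r1
  cy2 -> i2 (xor.ALU) RAW r0
  cy3 -> i3+i4 (st.MEM bne.BR) 2-wide
  cy4 -> i5+i6 (st.MEM add.ALU) 2-wide
  cy5 -> i7+i8 (or.ALU or.ALU) 2-wide
  cy6 -> i9 (ld.MEM) tail

ISSUED = 7,8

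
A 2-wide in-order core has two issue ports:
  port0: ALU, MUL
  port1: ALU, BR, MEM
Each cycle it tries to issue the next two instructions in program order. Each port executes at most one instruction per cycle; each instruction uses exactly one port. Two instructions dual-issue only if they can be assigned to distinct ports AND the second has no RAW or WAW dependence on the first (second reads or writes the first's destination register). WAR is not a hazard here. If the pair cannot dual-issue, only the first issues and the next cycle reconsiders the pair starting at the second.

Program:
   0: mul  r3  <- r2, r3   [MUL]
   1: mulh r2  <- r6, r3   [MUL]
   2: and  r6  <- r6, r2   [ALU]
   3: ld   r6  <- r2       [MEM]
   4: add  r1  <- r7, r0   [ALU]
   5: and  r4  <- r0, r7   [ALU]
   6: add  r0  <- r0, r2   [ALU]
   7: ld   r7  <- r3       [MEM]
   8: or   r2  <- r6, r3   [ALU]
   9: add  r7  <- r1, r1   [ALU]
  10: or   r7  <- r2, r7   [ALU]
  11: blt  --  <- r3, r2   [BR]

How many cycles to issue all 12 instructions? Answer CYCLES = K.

CYCLES = 8

0. mul.MUL @i0  | no-port MUL/MUL
1. mulh.MUL @i1  | RAW r2
2. and.ALU @i2  | WAW r6
3. ld.MEM add.ALU @i3&i4  | dual
4. and.ALU add.ALU @i5&i6  | dual
5. ld.MEM or.ALU @i7&i8  | dual
6. add.ALU @i9  | RAW+WAW r7
7. or.ALU blt.BR @i10&i11  | dual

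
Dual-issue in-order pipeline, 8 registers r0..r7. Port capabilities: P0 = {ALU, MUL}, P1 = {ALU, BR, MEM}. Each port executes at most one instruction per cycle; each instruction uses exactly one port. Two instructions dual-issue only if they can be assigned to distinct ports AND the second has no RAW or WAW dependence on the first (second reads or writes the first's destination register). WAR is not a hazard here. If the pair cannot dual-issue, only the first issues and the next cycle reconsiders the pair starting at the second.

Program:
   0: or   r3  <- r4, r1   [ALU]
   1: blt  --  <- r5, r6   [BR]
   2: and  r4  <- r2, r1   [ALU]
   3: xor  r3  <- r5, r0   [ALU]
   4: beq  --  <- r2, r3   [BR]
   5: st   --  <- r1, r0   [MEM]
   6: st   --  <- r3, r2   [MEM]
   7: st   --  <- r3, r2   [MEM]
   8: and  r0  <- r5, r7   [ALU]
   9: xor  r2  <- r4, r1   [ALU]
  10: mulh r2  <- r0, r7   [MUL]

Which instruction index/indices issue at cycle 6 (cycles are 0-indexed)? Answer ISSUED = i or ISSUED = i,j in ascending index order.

t=0 i0+i1:or;blt ; dual
t=1 i2+i3:and;xor ; dual
t=2 i4:beq ; no-port BR/MEM
t=3 i5:st ; no-port MEM/MEM
t=4 i6:st ; no-port MEM/MEM
t=5 i7+i8:st;and ; dual
t=6 i9:xor ; WAW r2
t=7 i10:mulh ; tail

ISSUED = 9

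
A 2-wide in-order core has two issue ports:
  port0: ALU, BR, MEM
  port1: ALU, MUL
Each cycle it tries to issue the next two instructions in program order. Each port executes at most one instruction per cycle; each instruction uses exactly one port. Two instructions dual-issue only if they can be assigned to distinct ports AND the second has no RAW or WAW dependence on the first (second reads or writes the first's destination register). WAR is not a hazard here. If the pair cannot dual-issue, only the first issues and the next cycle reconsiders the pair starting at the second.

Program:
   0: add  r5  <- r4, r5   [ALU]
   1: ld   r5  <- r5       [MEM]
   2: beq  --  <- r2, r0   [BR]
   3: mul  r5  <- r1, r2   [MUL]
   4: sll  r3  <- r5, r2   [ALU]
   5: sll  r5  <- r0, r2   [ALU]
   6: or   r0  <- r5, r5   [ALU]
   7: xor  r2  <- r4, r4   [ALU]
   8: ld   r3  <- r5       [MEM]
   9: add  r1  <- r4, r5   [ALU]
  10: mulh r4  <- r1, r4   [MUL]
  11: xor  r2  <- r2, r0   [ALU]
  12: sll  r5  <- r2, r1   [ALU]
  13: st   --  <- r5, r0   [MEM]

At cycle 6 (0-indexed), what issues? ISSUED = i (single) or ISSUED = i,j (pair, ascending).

#0 head=0: add i0 RAW+WAW r5
#1 head=1: ld i1 no-port MEM/BR
#2 head=2: beq;mul i2+i3 dual
#3 head=4: sll;sll i4+i5 dual
#4 head=6: or;xor i6+i7 dual
#5 head=8: ld;add i8+i9 dual
#6 head=10: mulh;xor i10+i11 dual
#7 head=12: sll i12 RAW r5
#8 head=13: st i13 tail

ISSUED = 10,11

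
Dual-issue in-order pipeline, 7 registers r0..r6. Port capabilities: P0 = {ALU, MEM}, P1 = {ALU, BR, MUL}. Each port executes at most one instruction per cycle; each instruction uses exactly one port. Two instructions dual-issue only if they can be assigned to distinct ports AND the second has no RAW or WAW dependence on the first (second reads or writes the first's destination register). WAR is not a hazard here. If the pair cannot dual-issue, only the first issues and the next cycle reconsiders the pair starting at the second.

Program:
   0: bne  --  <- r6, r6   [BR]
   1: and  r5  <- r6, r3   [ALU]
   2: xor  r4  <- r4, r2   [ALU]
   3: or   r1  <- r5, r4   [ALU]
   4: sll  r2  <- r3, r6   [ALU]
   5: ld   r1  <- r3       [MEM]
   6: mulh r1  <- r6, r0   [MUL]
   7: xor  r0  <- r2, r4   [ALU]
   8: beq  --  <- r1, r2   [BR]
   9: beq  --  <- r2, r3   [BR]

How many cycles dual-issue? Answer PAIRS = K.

c0: i0,i1 bne.BR and.ALU  dual
c1: i2 xor.ALU  RAW r4
c2: i3,i4 or.ALU sll.ALU  dual
c3: i5 ld.MEM  WAW r1
c4: i6,i7 mulh.MUL xor.ALU  dual
c5: i8 beq.BR  no-port BR/BR
c6: i9 beq.BR  tail

PAIRS = 3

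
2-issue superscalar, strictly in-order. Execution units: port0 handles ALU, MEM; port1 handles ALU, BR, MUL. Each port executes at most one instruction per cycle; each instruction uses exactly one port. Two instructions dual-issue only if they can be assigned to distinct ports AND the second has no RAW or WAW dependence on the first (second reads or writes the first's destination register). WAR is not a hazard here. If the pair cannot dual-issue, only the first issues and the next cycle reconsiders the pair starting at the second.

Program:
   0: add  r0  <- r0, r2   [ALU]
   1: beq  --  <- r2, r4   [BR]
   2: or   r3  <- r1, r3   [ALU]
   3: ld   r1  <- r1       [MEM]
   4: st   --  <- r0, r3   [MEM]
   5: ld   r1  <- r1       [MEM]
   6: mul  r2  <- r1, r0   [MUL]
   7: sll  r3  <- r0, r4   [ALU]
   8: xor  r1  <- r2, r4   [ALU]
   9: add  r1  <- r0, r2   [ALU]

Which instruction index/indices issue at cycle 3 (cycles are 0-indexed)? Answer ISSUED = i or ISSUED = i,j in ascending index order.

ISSUED = 5

#0 head=0: add beq i0,i1 pair
#1 head=2: or ld i2,i3 pair
#2 head=4: st i4 no-port MEM/MEM
#3 head=5: ld i5 RAW r1
#4 head=6: mul sll i6,i7 pair
#5 head=8: xor i8 WAW r1
#6 head=9: add i9 tail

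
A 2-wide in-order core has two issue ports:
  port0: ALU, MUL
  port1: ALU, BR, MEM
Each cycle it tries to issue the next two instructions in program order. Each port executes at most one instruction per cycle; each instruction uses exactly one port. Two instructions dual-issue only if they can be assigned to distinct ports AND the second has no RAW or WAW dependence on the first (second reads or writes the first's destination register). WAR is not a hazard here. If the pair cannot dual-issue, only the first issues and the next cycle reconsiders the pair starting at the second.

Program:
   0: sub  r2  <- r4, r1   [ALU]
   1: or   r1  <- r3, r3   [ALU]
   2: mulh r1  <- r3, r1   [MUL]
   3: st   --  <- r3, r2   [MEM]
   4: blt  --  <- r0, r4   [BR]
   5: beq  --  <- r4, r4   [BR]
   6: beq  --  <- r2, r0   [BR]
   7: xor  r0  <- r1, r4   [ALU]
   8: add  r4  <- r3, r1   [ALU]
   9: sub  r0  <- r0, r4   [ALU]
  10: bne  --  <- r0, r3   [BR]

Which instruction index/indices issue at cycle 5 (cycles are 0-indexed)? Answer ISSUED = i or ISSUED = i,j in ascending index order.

ISSUED = 8

  cy0 -> i0+i1 (sub or) 2-wide
  cy1 -> i2+i3 (mulh st) 2-wide
  cy2 -> i4 (blt) no-port BR/BR
  cy3 -> i5 (beq) no-port BR/BR
  cy4 -> i6+i7 (beq xor) 2-wide
  cy5 -> i8 (add) RAW r4
  cy6 -> i9 (sub) RAW r0
  cy7 -> i10 (bne) tail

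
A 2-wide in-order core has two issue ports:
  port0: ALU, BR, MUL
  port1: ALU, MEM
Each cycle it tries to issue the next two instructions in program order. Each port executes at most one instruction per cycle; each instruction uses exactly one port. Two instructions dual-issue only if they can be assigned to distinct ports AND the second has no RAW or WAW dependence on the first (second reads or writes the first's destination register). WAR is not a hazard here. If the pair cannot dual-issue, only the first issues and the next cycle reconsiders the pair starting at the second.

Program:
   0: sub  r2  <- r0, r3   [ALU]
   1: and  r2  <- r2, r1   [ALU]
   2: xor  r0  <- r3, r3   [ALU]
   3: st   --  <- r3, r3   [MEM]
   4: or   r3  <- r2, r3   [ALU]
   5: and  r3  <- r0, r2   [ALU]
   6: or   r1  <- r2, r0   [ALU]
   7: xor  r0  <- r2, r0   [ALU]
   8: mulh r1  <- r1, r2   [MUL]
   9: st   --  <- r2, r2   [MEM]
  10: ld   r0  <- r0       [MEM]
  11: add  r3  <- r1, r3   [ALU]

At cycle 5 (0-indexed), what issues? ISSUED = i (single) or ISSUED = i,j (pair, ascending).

ISSUED = 9

0. sub @i0  | RAW+WAW r2
1. and xor @i1+i2  | dual
2. st or @i3+i4  | dual
3. and or @i5+i6  | dual
4. xor mulh @i7+i8  | dual
5. st @i9  | no-port MEM/MEM
6. ld add @i10+i11  | dual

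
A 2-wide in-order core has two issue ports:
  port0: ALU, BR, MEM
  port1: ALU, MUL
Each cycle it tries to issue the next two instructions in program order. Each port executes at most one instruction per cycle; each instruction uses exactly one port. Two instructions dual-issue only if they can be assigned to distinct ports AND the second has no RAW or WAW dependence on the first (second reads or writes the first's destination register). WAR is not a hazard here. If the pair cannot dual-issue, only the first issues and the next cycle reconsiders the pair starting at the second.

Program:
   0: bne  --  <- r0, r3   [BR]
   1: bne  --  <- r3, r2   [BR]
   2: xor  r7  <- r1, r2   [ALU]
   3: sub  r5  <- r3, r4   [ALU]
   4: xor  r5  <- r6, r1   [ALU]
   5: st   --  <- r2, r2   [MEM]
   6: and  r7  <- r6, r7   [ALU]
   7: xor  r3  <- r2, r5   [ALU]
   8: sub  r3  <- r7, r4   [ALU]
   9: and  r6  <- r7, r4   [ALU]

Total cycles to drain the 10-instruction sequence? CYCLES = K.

CYCLES = 6

c0: i0 bne.BR  no-port BR/BR
c1: i1&i2 bne.BR+xor.ALU  2-wide
c2: i3 sub.ALU  WAW r5
c3: i4&i5 xor.ALU+st.MEM  2-wide
c4: i6&i7 and.ALU+xor.ALU  2-wide
c5: i8&i9 sub.ALU+and.ALU  2-wide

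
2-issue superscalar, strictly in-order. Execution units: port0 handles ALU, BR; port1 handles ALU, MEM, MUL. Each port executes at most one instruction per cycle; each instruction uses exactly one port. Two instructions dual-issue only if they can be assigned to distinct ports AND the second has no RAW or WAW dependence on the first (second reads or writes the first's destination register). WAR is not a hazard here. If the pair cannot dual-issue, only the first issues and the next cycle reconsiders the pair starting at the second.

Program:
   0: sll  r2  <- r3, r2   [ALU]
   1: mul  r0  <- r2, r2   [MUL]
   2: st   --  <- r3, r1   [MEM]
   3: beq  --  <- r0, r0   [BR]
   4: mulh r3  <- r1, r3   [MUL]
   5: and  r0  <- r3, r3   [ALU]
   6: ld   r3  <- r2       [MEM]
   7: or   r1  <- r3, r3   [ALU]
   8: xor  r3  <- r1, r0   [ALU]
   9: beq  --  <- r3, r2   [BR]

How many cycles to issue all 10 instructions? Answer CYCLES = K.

[0] i0  sll.ALU  -- RAW r2
[1] i1  mul.MUL  -- no-port MUL/MEM
[2] i2/i3  st.MEM beq.BR  -- dual
[3] i4  mulh.MUL  -- RAW r3
[4] i5/i6  and.ALU ld.MEM  -- dual
[5] i7  or.ALU  -- RAW r1
[6] i8  xor.ALU  -- RAW r3
[7] i9  beq.BR  -- tail

CYCLES = 8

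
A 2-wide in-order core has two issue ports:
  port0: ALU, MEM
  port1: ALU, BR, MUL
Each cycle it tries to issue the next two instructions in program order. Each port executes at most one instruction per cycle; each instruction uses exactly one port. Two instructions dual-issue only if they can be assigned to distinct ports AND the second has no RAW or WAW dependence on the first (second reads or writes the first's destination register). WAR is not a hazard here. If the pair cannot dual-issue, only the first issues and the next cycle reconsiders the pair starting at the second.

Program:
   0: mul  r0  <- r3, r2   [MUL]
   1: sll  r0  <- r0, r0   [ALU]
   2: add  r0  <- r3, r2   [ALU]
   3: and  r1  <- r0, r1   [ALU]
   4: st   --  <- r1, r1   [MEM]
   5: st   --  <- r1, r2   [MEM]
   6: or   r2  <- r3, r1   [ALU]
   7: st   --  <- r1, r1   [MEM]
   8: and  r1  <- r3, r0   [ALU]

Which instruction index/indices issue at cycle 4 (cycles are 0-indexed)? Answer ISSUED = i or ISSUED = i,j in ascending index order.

ISSUED = 4

[0] i0  mul  -- RAW+WAW r0
[1] i1  sll  -- WAW r0
[2] i2  add  -- RAW r0
[3] i3  and  -- RAW r1
[4] i4  st  -- no-port MEM/MEM
[5] i5&i6  st+or  -- 2-wide
[6] i7&i8  st+and  -- 2-wide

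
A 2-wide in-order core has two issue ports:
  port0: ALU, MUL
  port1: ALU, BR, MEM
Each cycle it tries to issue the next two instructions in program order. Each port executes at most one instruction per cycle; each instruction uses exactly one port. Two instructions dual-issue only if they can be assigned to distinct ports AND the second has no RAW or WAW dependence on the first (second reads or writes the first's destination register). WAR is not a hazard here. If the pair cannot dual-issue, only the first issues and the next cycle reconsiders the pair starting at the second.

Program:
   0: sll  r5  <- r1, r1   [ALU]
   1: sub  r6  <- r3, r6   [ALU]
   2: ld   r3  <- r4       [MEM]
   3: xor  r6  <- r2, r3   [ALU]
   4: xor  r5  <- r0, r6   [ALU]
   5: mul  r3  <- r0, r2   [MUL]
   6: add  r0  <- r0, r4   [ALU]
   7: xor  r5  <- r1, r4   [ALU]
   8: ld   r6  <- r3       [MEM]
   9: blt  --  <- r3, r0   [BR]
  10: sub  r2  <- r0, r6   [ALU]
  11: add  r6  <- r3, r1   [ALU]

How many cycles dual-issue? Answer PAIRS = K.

PAIRS = 4

  cy0 -> i0,i1 (sll.ALU/sub.ALU) pair
  cy1 -> i2 (ld.MEM) RAW r3
  cy2 -> i3 (xor.ALU) RAW r6
  cy3 -> i4,i5 (xor.ALU/mul.MUL) pair
  cy4 -> i6,i7 (add.ALU/xor.ALU) pair
  cy5 -> i8 (ld.MEM) no-port MEM/BR
  cy6 -> i9,i10 (blt.BR/sub.ALU) pair
  cy7 -> i11 (add.ALU) tail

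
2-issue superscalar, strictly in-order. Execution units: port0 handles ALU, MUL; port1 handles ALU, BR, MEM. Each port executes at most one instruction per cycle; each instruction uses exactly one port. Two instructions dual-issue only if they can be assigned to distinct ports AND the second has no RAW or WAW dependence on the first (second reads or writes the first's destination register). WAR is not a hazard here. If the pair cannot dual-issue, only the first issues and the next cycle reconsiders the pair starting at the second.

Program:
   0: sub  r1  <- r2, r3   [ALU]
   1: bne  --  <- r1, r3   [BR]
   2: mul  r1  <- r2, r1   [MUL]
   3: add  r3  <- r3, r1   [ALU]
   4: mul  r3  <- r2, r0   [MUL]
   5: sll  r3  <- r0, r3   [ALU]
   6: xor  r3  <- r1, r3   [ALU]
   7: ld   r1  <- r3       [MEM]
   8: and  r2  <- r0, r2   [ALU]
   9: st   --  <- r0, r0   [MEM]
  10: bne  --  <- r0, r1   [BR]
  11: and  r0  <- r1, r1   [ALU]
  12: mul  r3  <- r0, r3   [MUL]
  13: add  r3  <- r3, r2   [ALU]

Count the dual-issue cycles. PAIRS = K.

c0: i0 sub  RAW r1
c1: i1/i2 bne+mul  pair
c2: i3 add  WAW r3
c3: i4 mul  RAW+WAW r3
c4: i5 sll  RAW+WAW r3
c5: i6 xor  RAW r3
c6: i7/i8 ld+and  pair
c7: i9 st  no-port MEM/BR
c8: i10/i11 bne+and  pair
c9: i12 mul  RAW+WAW r3
c10: i13 add  tail

PAIRS = 3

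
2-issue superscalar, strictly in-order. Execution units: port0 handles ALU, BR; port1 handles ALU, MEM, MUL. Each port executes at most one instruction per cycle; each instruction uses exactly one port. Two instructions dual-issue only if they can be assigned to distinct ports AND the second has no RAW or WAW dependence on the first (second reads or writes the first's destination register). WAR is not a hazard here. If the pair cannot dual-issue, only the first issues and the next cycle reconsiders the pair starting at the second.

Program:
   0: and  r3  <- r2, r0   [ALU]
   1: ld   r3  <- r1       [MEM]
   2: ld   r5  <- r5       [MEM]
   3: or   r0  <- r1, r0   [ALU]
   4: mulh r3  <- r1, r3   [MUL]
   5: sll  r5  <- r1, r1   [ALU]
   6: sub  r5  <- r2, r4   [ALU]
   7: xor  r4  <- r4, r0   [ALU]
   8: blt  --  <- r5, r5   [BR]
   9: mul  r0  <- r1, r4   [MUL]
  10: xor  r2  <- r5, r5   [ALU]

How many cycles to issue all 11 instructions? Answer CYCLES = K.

#0 head=0: and.ALU i0 WAW r3
#1 head=1: ld.MEM i1 no-port MEM/MEM
#2 head=2: ld.MEM+or.ALU i2&i3 2-wide
#3 head=4: mulh.MUL+sll.ALU i4&i5 2-wide
#4 head=6: sub.ALU+xor.ALU i6&i7 2-wide
#5 head=8: blt.BR+mul.MUL i8&i9 2-wide
#6 head=10: xor.ALU i10 tail

CYCLES = 7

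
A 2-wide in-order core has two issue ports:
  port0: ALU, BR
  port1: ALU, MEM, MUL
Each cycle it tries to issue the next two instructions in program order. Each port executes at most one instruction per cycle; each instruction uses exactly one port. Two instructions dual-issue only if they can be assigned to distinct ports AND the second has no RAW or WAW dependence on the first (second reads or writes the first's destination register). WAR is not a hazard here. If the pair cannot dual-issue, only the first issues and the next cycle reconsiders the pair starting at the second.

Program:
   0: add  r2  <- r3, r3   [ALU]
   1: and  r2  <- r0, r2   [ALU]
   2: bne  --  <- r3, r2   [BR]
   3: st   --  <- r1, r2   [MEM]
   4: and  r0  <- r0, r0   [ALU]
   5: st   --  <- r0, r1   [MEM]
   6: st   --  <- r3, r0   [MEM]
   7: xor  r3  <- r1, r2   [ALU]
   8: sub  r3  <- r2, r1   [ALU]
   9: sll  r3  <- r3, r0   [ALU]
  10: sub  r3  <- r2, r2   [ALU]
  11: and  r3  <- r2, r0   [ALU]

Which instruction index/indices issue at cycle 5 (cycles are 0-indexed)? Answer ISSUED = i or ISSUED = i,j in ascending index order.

ISSUED = 6,7

t=0 i0:add.ALU ; RAW+WAW r2
t=1 i1:and.ALU ; RAW r2
t=2 i2,i3:bne.BR;st.MEM ; 2-wide
t=3 i4:and.ALU ; RAW r0
t=4 i5:st.MEM ; no-port MEM/MEM
t=5 i6,i7:st.MEM;xor.ALU ; 2-wide
t=6 i8:sub.ALU ; RAW+WAW r3
t=7 i9:sll.ALU ; WAW r3
t=8 i10:sub.ALU ; WAW r3
t=9 i11:and.ALU ; tail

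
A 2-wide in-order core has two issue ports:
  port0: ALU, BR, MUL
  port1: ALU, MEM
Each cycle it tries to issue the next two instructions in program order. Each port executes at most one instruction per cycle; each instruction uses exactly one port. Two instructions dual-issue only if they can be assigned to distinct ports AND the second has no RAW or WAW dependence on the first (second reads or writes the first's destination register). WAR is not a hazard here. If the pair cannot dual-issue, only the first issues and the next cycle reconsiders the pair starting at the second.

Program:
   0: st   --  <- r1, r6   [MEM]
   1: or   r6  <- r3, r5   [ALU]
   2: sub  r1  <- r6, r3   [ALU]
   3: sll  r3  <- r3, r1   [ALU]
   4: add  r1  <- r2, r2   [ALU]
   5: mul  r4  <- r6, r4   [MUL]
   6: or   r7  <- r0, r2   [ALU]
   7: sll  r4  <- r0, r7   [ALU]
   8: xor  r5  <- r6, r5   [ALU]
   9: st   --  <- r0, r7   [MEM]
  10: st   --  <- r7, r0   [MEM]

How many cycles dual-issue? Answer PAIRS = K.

[0] i0+i1  st+or  -- dual
[1] i2  sub  -- RAW r1
[2] i3+i4  sll+add  -- dual
[3] i5+i6  mul+or  -- dual
[4] i7+i8  sll+xor  -- dual
[5] i9  st  -- no-port MEM/MEM
[6] i10  st  -- tail

PAIRS = 4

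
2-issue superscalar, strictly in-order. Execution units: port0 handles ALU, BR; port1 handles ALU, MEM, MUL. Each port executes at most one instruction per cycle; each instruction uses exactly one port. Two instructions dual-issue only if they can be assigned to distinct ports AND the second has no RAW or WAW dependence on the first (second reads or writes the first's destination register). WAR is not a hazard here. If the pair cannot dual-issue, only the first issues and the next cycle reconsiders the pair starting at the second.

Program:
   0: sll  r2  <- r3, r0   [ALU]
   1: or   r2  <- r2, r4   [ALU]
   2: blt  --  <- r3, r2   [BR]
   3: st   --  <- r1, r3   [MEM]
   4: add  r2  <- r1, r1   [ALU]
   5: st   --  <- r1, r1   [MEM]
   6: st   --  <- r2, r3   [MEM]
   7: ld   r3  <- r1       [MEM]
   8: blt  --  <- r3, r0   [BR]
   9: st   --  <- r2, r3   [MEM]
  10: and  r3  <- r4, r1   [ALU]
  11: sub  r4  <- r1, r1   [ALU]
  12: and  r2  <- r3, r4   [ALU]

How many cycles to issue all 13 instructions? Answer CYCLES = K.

CYCLES = 9

#0 head=0: sll.ALU i0 RAW+WAW r2
#1 head=1: or.ALU i1 RAW r2
#2 head=2: blt.BR;st.MEM i2/i3 pair
#3 head=4: add.ALU;st.MEM i4/i5 pair
#4 head=6: st.MEM i6 no-port MEM/MEM
#5 head=7: ld.MEM i7 RAW r3
#6 head=8: blt.BR;st.MEM i8/i9 pair
#7 head=10: and.ALU;sub.ALU i10/i11 pair
#8 head=12: and.ALU i12 tail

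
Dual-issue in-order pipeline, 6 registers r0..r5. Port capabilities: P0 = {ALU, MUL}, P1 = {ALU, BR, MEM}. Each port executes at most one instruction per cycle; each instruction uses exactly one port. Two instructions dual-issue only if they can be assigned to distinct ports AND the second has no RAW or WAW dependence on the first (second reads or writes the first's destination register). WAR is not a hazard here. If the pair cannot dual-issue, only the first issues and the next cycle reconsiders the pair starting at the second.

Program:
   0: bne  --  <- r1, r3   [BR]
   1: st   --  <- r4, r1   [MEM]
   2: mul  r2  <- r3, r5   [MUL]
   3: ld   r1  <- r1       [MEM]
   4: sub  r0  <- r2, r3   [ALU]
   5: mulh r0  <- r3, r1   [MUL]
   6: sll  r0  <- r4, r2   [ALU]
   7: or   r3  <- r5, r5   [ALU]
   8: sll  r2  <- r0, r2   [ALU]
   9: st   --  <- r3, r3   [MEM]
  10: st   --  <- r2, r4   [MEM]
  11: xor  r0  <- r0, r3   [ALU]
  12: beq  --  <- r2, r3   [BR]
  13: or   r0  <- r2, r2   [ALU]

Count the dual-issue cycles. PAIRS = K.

PAIRS = 6

  cy0 -> i0 (bne.BR) no-port BR/MEM
  cy1 -> i1&i2 (st.MEM+mul.MUL) 2-wide
  cy2 -> i3&i4 (ld.MEM+sub.ALU) 2-wide
  cy3 -> i5 (mulh.MUL) WAW r0
  cy4 -> i6&i7 (sll.ALU+or.ALU) 2-wide
  cy5 -> i8&i9 (sll.ALU+st.MEM) 2-wide
  cy6 -> i10&i11 (st.MEM+xor.ALU) 2-wide
  cy7 -> i12&i13 (beq.BR+or.ALU) 2-wide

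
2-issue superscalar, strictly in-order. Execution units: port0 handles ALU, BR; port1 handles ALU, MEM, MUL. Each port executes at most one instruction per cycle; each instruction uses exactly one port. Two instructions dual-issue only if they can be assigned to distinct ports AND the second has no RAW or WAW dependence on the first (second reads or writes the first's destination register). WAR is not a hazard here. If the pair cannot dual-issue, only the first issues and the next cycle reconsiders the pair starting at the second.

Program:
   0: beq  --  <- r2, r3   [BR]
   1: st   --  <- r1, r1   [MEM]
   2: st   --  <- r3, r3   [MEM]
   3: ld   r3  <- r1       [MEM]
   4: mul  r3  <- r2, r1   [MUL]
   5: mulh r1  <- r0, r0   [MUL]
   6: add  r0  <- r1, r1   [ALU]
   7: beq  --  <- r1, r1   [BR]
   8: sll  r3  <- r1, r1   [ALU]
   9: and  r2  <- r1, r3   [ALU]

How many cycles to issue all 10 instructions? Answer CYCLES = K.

0. beq.BR+st.MEM @i0&i1  | dual
1. st.MEM @i2  | no-port MEM/MEM
2. ld.MEM @i3  | no-port MEM/MUL
3. mul.MUL @i4  | no-port MUL/MUL
4. mulh.MUL @i5  | RAW r1
5. add.ALU+beq.BR @i6&i7  | dual
6. sll.ALU @i8  | RAW r3
7. and.ALU @i9  | tail

CYCLES = 8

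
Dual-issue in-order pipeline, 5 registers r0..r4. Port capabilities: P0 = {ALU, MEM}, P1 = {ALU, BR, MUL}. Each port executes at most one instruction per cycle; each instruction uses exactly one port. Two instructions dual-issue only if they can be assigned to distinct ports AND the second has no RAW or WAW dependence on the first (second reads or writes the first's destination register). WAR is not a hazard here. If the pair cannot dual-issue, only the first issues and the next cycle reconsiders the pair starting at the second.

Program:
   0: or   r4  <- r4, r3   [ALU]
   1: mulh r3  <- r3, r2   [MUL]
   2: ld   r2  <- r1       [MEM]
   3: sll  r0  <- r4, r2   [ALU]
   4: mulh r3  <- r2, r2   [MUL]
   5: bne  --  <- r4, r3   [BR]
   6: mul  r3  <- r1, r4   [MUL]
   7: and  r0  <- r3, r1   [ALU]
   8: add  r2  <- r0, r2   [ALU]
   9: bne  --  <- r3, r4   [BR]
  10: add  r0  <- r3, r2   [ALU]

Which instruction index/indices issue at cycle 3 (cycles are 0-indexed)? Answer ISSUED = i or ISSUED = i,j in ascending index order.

ISSUED = 5

[0] i0,i1  or+mulh  -- pair
[1] i2  ld  -- RAW r2
[2] i3,i4  sll+mulh  -- pair
[3] i5  bne  -- no-port BR/MUL
[4] i6  mul  -- RAW r3
[5] i7  and  -- RAW r0
[6] i8,i9  add+bne  -- pair
[7] i10  add  -- tail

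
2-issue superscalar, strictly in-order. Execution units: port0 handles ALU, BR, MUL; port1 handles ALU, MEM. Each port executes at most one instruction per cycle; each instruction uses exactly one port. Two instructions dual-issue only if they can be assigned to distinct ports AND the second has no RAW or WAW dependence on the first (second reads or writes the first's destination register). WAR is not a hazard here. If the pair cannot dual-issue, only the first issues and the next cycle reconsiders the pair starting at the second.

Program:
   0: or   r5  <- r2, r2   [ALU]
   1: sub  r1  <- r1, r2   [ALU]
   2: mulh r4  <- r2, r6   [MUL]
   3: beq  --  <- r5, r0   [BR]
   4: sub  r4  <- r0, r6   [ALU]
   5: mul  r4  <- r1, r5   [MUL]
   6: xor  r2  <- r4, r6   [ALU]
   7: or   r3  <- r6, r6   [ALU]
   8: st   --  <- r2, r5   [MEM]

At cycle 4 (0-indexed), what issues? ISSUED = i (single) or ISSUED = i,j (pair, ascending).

ISSUED = 6,7

  cy0 -> i0+i1 (or+sub) dual
  cy1 -> i2 (mulh) no-port MUL/BR
  cy2 -> i3+i4 (beq+sub) dual
  cy3 -> i5 (mul) RAW r4
  cy4 -> i6+i7 (xor+or) dual
  cy5 -> i8 (st) tail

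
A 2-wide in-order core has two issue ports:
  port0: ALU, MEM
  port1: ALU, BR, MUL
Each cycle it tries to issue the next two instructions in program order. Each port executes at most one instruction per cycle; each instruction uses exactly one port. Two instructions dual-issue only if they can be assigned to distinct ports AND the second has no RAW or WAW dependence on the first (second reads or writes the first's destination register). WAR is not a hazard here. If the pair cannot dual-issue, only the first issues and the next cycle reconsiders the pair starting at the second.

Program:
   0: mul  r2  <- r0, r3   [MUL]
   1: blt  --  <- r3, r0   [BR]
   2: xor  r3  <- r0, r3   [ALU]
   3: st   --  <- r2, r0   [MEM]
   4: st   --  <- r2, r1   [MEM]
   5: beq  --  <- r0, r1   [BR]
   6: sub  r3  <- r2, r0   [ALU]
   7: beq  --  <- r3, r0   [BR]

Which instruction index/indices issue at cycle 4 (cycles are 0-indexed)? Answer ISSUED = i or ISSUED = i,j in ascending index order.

ISSUED = 6

0. mul @i0  | no-port MUL/BR
1. blt;xor @i1/i2  | pair
2. st @i3  | no-port MEM/MEM
3. st;beq @i4/i5  | pair
4. sub @i6  | RAW r3
5. beq @i7  | tail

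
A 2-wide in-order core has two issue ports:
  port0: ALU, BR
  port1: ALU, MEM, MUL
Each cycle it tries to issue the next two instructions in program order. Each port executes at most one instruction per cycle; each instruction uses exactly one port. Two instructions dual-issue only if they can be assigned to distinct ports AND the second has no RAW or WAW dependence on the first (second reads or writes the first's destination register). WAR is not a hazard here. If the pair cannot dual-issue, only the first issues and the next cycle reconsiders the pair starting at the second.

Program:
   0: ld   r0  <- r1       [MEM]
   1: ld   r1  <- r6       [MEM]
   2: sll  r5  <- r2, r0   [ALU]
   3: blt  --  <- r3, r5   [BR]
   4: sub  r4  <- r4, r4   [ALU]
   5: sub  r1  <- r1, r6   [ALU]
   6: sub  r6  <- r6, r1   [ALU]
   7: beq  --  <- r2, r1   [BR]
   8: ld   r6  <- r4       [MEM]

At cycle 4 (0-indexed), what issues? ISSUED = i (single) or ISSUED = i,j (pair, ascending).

#0 head=0: ld.MEM i0 no-port MEM/MEM
#1 head=1: ld.MEM+sll.ALU i1&i2 2-wide
#2 head=3: blt.BR+sub.ALU i3&i4 2-wide
#3 head=5: sub.ALU i5 RAW r1
#4 head=6: sub.ALU+beq.BR i6&i7 2-wide
#5 head=8: ld.MEM i8 tail

ISSUED = 6,7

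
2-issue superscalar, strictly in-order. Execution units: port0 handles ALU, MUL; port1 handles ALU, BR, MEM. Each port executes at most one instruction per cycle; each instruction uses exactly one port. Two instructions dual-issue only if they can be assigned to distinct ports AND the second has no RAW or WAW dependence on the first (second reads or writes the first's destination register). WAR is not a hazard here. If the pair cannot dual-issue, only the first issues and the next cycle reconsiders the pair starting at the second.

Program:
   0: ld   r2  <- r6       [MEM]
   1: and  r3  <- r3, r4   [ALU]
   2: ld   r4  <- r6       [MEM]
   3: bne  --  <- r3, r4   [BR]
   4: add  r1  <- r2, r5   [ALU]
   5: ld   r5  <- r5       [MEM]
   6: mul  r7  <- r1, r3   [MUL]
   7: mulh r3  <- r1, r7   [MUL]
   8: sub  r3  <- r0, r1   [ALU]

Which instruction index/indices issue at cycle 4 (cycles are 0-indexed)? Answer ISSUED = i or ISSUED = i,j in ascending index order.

c0: i0&i1 ld.MEM+and.ALU  pair
c1: i2 ld.MEM  no-port MEM/BR
c2: i3&i4 bne.BR+add.ALU  pair
c3: i5&i6 ld.MEM+mul.MUL  pair
c4: i7 mulh.MUL  WAW r3
c5: i8 sub.ALU  tail

ISSUED = 7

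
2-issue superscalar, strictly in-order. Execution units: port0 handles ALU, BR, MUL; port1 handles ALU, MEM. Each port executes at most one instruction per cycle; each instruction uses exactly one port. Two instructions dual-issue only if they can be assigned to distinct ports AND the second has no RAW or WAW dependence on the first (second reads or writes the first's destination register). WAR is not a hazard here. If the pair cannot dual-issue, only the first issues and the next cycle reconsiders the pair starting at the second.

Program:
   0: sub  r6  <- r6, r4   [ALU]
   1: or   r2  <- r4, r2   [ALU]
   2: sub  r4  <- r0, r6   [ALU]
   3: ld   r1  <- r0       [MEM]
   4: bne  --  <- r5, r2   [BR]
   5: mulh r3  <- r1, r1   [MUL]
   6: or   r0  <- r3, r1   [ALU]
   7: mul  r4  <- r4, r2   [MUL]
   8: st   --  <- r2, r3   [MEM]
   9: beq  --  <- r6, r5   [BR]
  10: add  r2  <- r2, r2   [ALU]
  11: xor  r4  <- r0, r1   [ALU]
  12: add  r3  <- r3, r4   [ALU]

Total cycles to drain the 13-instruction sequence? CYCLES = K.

CYCLES = 8

  cy0 -> i0,i1 (sub/or) pair
  cy1 -> i2,i3 (sub/ld) pair
  cy2 -> i4 (bne) no-port BR/MUL
  cy3 -> i5 (mulh) RAW r3
  cy4 -> i6,i7 (or/mul) pair
  cy5 -> i8,i9 (st/beq) pair
  cy6 -> i10,i11 (add/xor) pair
  cy7 -> i12 (add) tail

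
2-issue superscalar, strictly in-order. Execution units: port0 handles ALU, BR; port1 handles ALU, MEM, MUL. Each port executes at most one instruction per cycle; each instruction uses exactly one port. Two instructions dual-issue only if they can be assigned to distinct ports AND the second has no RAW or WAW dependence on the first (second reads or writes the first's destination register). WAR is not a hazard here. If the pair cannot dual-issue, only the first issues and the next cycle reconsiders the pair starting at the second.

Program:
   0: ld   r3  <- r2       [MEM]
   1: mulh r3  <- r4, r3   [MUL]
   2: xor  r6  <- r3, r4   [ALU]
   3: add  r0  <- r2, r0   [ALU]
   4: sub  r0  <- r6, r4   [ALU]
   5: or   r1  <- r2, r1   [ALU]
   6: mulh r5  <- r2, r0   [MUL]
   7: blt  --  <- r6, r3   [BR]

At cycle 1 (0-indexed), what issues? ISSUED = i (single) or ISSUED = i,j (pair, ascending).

t=0 i0:ld ; no-port MEM/MUL
t=1 i1:mulh ; RAW r3
t=2 i2&i3:xor add ; pair
t=3 i4&i5:sub or ; pair
t=4 i6&i7:mulh blt ; pair

ISSUED = 1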